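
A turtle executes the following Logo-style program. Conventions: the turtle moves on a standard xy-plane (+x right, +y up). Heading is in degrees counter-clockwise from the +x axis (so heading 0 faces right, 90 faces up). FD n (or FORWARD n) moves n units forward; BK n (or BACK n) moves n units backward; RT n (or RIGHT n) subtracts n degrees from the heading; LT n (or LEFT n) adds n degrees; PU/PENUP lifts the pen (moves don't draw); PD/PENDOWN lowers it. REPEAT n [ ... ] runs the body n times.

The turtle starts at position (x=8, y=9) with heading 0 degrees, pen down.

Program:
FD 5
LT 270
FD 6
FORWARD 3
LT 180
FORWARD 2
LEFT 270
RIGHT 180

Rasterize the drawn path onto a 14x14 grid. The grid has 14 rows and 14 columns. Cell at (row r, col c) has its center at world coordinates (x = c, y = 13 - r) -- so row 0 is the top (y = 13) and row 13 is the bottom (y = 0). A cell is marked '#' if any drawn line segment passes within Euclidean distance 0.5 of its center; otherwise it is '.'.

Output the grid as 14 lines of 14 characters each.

Answer: ..............
..............
..............
..............
........######
.............#
.............#
.............#
.............#
.............#
.............#
.............#
.............#
.............#

Derivation:
Segment 0: (8,9) -> (13,9)
Segment 1: (13,9) -> (13,3)
Segment 2: (13,3) -> (13,0)
Segment 3: (13,0) -> (13,2)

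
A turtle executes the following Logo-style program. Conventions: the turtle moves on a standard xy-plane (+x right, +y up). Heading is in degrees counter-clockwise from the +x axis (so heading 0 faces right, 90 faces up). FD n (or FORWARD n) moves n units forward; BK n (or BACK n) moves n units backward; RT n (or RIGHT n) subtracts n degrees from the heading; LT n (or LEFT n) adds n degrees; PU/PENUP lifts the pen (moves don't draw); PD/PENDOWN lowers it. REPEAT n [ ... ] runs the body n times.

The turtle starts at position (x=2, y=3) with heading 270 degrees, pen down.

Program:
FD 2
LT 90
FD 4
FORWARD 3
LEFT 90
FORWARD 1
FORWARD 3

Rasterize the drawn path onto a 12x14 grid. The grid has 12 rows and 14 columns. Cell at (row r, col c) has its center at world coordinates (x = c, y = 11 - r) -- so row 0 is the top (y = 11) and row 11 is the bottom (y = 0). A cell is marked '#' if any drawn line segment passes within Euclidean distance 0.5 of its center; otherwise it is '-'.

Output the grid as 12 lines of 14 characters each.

Segment 0: (2,3) -> (2,1)
Segment 1: (2,1) -> (6,1)
Segment 2: (6,1) -> (9,1)
Segment 3: (9,1) -> (9,2)
Segment 4: (9,2) -> (9,5)

Answer: --------------
--------------
--------------
--------------
--------------
--------------
---------#----
---------#----
--#------#----
--#------#----
--########----
--------------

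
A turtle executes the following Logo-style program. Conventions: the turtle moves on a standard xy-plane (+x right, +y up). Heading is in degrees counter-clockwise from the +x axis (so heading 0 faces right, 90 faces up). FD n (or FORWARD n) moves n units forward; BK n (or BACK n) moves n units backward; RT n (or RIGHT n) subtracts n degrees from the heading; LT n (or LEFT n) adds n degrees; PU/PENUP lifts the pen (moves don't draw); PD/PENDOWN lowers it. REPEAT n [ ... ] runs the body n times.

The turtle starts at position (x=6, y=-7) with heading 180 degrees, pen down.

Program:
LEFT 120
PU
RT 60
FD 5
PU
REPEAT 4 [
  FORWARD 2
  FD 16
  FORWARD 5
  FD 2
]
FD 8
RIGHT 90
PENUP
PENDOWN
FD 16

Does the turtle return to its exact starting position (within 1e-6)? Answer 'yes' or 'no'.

Executing turtle program step by step:
Start: pos=(6,-7), heading=180, pen down
LT 120: heading 180 -> 300
PU: pen up
RT 60: heading 300 -> 240
FD 5: (6,-7) -> (3.5,-11.33) [heading=240, move]
PU: pen up
REPEAT 4 [
  -- iteration 1/4 --
  FD 2: (3.5,-11.33) -> (2.5,-13.062) [heading=240, move]
  FD 16: (2.5,-13.062) -> (-5.5,-26.919) [heading=240, move]
  FD 5: (-5.5,-26.919) -> (-8,-31.249) [heading=240, move]
  FD 2: (-8,-31.249) -> (-9,-32.981) [heading=240, move]
  -- iteration 2/4 --
  FD 2: (-9,-32.981) -> (-10,-34.713) [heading=240, move]
  FD 16: (-10,-34.713) -> (-18,-48.569) [heading=240, move]
  FD 5: (-18,-48.569) -> (-20.5,-52.899) [heading=240, move]
  FD 2: (-20.5,-52.899) -> (-21.5,-54.631) [heading=240, move]
  -- iteration 3/4 --
  FD 2: (-21.5,-54.631) -> (-22.5,-56.363) [heading=240, move]
  FD 16: (-22.5,-56.363) -> (-30.5,-70.22) [heading=240, move]
  FD 5: (-30.5,-70.22) -> (-33,-74.55) [heading=240, move]
  FD 2: (-33,-74.55) -> (-34,-76.282) [heading=240, move]
  -- iteration 4/4 --
  FD 2: (-34,-76.282) -> (-35,-78.014) [heading=240, move]
  FD 16: (-35,-78.014) -> (-43,-91.87) [heading=240, move]
  FD 5: (-43,-91.87) -> (-45.5,-96.201) [heading=240, move]
  FD 2: (-45.5,-96.201) -> (-46.5,-97.933) [heading=240, move]
]
FD 8: (-46.5,-97.933) -> (-50.5,-104.861) [heading=240, move]
RT 90: heading 240 -> 150
PU: pen up
PD: pen down
FD 16: (-50.5,-104.861) -> (-64.356,-96.861) [heading=150, draw]
Final: pos=(-64.356,-96.861), heading=150, 1 segment(s) drawn

Start position: (6, -7)
Final position: (-64.356, -96.861)
Distance = 114.127; >= 1e-6 -> NOT closed

Answer: no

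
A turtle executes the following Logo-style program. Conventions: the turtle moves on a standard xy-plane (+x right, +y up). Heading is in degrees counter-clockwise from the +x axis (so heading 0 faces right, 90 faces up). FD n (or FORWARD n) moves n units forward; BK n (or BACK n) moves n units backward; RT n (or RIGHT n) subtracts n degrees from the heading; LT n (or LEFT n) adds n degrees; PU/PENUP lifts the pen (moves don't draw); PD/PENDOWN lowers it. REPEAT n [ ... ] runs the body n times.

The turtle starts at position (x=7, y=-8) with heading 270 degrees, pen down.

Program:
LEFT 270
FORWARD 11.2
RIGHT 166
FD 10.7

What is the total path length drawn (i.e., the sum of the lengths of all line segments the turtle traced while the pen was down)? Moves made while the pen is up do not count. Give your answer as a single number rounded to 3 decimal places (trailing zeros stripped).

Answer: 21.9

Derivation:
Executing turtle program step by step:
Start: pos=(7,-8), heading=270, pen down
LT 270: heading 270 -> 180
FD 11.2: (7,-8) -> (-4.2,-8) [heading=180, draw]
RT 166: heading 180 -> 14
FD 10.7: (-4.2,-8) -> (6.182,-5.411) [heading=14, draw]
Final: pos=(6.182,-5.411), heading=14, 2 segment(s) drawn

Segment lengths:
  seg 1: (7,-8) -> (-4.2,-8), length = 11.2
  seg 2: (-4.2,-8) -> (6.182,-5.411), length = 10.7
Total = 21.9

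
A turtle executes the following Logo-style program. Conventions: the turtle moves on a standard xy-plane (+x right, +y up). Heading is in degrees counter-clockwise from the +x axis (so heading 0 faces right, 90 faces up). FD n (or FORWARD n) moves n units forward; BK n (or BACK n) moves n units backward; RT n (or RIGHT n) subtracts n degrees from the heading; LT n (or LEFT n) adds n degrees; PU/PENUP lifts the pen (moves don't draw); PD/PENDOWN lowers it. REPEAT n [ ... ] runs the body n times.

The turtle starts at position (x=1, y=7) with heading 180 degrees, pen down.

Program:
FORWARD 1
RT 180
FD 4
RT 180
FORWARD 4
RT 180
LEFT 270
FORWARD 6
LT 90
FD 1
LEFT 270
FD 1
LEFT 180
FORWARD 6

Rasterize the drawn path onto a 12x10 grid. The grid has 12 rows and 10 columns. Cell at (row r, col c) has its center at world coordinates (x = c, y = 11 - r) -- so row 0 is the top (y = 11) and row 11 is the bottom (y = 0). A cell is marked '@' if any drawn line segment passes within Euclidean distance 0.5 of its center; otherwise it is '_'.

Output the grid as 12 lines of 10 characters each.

Segment 0: (1,7) -> (0,7)
Segment 1: (0,7) -> (4,7)
Segment 2: (4,7) -> (0,7)
Segment 3: (0,7) -> (0,1)
Segment 4: (0,1) -> (1,1)
Segment 5: (1,1) -> (1,-0)
Segment 6: (1,-0) -> (1,6)

Answer: __________
__________
__________
__________
@@@@@_____
@@________
@@________
@@________
@@________
@@________
@@________
_@________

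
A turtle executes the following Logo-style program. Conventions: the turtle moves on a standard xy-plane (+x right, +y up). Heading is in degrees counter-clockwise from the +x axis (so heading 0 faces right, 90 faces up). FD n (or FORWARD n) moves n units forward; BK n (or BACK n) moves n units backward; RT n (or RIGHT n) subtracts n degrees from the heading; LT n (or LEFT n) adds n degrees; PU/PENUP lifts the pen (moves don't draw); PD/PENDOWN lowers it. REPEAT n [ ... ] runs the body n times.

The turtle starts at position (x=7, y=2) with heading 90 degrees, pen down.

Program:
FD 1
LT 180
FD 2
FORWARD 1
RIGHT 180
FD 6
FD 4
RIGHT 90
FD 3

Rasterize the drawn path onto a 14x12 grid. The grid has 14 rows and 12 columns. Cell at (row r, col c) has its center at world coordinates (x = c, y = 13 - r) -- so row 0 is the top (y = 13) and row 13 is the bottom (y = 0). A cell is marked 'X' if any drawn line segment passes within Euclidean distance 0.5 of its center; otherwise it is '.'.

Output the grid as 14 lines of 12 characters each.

Segment 0: (7,2) -> (7,3)
Segment 1: (7,3) -> (7,1)
Segment 2: (7,1) -> (7,0)
Segment 3: (7,0) -> (7,6)
Segment 4: (7,6) -> (7,10)
Segment 5: (7,10) -> (10,10)

Answer: ............
............
............
.......XXXX.
.......X....
.......X....
.......X....
.......X....
.......X....
.......X....
.......X....
.......X....
.......X....
.......X....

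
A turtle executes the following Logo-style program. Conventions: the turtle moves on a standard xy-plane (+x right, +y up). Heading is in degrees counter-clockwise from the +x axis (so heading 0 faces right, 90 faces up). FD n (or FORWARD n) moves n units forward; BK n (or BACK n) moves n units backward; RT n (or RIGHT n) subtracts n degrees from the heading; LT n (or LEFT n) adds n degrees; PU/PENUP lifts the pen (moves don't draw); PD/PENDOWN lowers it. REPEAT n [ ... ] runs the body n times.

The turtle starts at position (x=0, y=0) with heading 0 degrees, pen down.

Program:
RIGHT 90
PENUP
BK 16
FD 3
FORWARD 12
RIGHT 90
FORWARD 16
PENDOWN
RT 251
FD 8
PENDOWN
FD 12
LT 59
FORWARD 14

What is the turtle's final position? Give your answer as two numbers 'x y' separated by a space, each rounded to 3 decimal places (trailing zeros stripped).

Answer: 4.205 -20.821

Derivation:
Executing turtle program step by step:
Start: pos=(0,0), heading=0, pen down
RT 90: heading 0 -> 270
PU: pen up
BK 16: (0,0) -> (0,16) [heading=270, move]
FD 3: (0,16) -> (0,13) [heading=270, move]
FD 12: (0,13) -> (0,1) [heading=270, move]
RT 90: heading 270 -> 180
FD 16: (0,1) -> (-16,1) [heading=180, move]
PD: pen down
RT 251: heading 180 -> 289
FD 8: (-16,1) -> (-13.395,-6.564) [heading=289, draw]
PD: pen down
FD 12: (-13.395,-6.564) -> (-9.489,-17.91) [heading=289, draw]
LT 59: heading 289 -> 348
FD 14: (-9.489,-17.91) -> (4.205,-20.821) [heading=348, draw]
Final: pos=(4.205,-20.821), heading=348, 3 segment(s) drawn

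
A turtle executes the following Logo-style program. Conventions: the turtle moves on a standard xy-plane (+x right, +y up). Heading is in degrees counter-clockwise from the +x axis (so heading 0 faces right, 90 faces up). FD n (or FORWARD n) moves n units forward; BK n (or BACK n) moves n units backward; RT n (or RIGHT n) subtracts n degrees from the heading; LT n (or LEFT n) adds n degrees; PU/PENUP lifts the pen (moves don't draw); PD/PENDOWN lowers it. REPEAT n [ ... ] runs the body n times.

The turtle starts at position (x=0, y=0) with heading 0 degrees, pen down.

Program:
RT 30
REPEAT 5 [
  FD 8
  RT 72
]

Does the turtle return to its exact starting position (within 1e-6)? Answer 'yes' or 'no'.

Answer: yes

Derivation:
Executing turtle program step by step:
Start: pos=(0,0), heading=0, pen down
RT 30: heading 0 -> 330
REPEAT 5 [
  -- iteration 1/5 --
  FD 8: (0,0) -> (6.928,-4) [heading=330, draw]
  RT 72: heading 330 -> 258
  -- iteration 2/5 --
  FD 8: (6.928,-4) -> (5.265,-11.825) [heading=258, draw]
  RT 72: heading 258 -> 186
  -- iteration 3/5 --
  FD 8: (5.265,-11.825) -> (-2.691,-12.661) [heading=186, draw]
  RT 72: heading 186 -> 114
  -- iteration 4/5 --
  FD 8: (-2.691,-12.661) -> (-5.945,-5.353) [heading=114, draw]
  RT 72: heading 114 -> 42
  -- iteration 5/5 --
  FD 8: (-5.945,-5.353) -> (0,0) [heading=42, draw]
  RT 72: heading 42 -> 330
]
Final: pos=(0,0), heading=330, 5 segment(s) drawn

Start position: (0, 0)
Final position: (0, 0)
Distance = 0; < 1e-6 -> CLOSED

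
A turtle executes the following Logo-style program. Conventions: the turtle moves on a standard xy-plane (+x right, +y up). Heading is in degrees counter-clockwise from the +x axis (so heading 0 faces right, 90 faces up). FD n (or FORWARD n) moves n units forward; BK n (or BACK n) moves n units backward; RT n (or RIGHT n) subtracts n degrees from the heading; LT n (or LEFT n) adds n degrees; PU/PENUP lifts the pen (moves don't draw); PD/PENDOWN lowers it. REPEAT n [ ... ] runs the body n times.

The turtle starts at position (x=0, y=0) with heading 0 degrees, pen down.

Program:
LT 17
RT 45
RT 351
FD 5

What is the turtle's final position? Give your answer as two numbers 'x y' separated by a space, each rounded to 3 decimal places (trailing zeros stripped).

Executing turtle program step by step:
Start: pos=(0,0), heading=0, pen down
LT 17: heading 0 -> 17
RT 45: heading 17 -> 332
RT 351: heading 332 -> 341
FD 5: (0,0) -> (4.728,-1.628) [heading=341, draw]
Final: pos=(4.728,-1.628), heading=341, 1 segment(s) drawn

Answer: 4.728 -1.628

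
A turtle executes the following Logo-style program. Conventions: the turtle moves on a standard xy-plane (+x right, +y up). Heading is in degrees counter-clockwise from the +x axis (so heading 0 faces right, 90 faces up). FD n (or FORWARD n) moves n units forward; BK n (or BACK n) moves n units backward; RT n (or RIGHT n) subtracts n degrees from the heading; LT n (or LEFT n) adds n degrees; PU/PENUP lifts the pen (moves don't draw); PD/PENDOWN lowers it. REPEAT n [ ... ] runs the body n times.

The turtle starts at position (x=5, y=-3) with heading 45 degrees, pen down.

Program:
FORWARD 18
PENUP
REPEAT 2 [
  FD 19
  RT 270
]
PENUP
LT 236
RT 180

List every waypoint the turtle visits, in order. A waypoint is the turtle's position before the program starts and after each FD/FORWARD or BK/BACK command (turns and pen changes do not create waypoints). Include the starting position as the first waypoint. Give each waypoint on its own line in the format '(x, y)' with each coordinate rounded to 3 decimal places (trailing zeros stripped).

Answer: (5, -3)
(17.728, 9.728)
(31.163, 23.163)
(17.728, 36.598)

Derivation:
Executing turtle program step by step:
Start: pos=(5,-3), heading=45, pen down
FD 18: (5,-3) -> (17.728,9.728) [heading=45, draw]
PU: pen up
REPEAT 2 [
  -- iteration 1/2 --
  FD 19: (17.728,9.728) -> (31.163,23.163) [heading=45, move]
  RT 270: heading 45 -> 135
  -- iteration 2/2 --
  FD 19: (31.163,23.163) -> (17.728,36.598) [heading=135, move]
  RT 270: heading 135 -> 225
]
PU: pen up
LT 236: heading 225 -> 101
RT 180: heading 101 -> 281
Final: pos=(17.728,36.598), heading=281, 1 segment(s) drawn
Waypoints (4 total):
(5, -3)
(17.728, 9.728)
(31.163, 23.163)
(17.728, 36.598)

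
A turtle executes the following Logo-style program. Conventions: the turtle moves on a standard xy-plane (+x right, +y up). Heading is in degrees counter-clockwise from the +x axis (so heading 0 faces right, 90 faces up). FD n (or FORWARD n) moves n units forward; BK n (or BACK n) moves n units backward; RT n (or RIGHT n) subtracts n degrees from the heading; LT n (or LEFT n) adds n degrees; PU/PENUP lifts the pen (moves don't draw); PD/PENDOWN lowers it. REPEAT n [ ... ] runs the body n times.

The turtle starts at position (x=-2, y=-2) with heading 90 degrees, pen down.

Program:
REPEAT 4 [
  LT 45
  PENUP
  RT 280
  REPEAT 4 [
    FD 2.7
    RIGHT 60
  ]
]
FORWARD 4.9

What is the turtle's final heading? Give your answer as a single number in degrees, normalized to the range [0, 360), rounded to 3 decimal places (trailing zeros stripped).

Executing turtle program step by step:
Start: pos=(-2,-2), heading=90, pen down
REPEAT 4 [
  -- iteration 1/4 --
  LT 45: heading 90 -> 135
  PU: pen up
  RT 280: heading 135 -> 215
  REPEAT 4 [
    -- iteration 1/4 --
    FD 2.7: (-2,-2) -> (-4.212,-3.549) [heading=215, move]
    RT 60: heading 215 -> 155
    -- iteration 2/4 --
    FD 2.7: (-4.212,-3.549) -> (-6.659,-2.408) [heading=155, move]
    RT 60: heading 155 -> 95
    -- iteration 3/4 --
    FD 2.7: (-6.659,-2.408) -> (-6.894,0.282) [heading=95, move]
    RT 60: heading 95 -> 35
    -- iteration 4/4 --
    FD 2.7: (-6.894,0.282) -> (-4.682,1.831) [heading=35, move]
    RT 60: heading 35 -> 335
  ]
  -- iteration 2/4 --
  LT 45: heading 335 -> 20
  PU: pen up
  RT 280: heading 20 -> 100
  REPEAT 4 [
    -- iteration 1/4 --
    FD 2.7: (-4.682,1.831) -> (-5.151,4.49) [heading=100, move]
    RT 60: heading 100 -> 40
    -- iteration 2/4 --
    FD 2.7: (-5.151,4.49) -> (-3.083,6.225) [heading=40, move]
    RT 60: heading 40 -> 340
    -- iteration 3/4 --
    FD 2.7: (-3.083,6.225) -> (-0.546,5.302) [heading=340, move]
    RT 60: heading 340 -> 280
    -- iteration 4/4 --
    FD 2.7: (-0.546,5.302) -> (-0.077,2.643) [heading=280, move]
    RT 60: heading 280 -> 220
  ]
  -- iteration 3/4 --
  LT 45: heading 220 -> 265
  PU: pen up
  RT 280: heading 265 -> 345
  REPEAT 4 [
    -- iteration 1/4 --
    FD 2.7: (-0.077,2.643) -> (2.531,1.944) [heading=345, move]
    RT 60: heading 345 -> 285
    -- iteration 2/4 --
    FD 2.7: (2.531,1.944) -> (3.23,-0.664) [heading=285, move]
    RT 60: heading 285 -> 225
    -- iteration 3/4 --
    FD 2.7: (3.23,-0.664) -> (1.321,-2.573) [heading=225, move]
    RT 60: heading 225 -> 165
    -- iteration 4/4 --
    FD 2.7: (1.321,-2.573) -> (-1.287,-1.874) [heading=165, move]
    RT 60: heading 165 -> 105
  ]
  -- iteration 4/4 --
  LT 45: heading 105 -> 150
  PU: pen up
  RT 280: heading 150 -> 230
  REPEAT 4 [
    -- iteration 1/4 --
    FD 2.7: (-1.287,-1.874) -> (-3.023,-3.943) [heading=230, move]
    RT 60: heading 230 -> 170
    -- iteration 2/4 --
    FD 2.7: (-3.023,-3.943) -> (-5.682,-3.474) [heading=170, move]
    RT 60: heading 170 -> 110
    -- iteration 3/4 --
    FD 2.7: (-5.682,-3.474) -> (-6.605,-0.937) [heading=110, move]
    RT 60: heading 110 -> 50
    -- iteration 4/4 --
    FD 2.7: (-6.605,-0.937) -> (-4.87,1.132) [heading=50, move]
    RT 60: heading 50 -> 350
  ]
]
FD 4.9: (-4.87,1.132) -> (-0.044,0.281) [heading=350, move]
Final: pos=(-0.044,0.281), heading=350, 0 segment(s) drawn

Answer: 350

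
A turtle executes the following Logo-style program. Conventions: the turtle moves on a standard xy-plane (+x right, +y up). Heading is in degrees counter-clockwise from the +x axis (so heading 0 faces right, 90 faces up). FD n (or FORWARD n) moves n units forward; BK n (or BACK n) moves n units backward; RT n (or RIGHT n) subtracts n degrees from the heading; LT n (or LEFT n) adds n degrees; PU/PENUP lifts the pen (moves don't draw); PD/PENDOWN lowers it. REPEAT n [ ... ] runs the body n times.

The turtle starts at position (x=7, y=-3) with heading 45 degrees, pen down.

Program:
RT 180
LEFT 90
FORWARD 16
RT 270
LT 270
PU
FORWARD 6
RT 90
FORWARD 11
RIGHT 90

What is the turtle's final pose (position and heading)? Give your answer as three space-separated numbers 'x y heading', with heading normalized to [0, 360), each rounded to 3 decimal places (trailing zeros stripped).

Answer: 14.778 -26.335 135

Derivation:
Executing turtle program step by step:
Start: pos=(7,-3), heading=45, pen down
RT 180: heading 45 -> 225
LT 90: heading 225 -> 315
FD 16: (7,-3) -> (18.314,-14.314) [heading=315, draw]
RT 270: heading 315 -> 45
LT 270: heading 45 -> 315
PU: pen up
FD 6: (18.314,-14.314) -> (22.556,-18.556) [heading=315, move]
RT 90: heading 315 -> 225
FD 11: (22.556,-18.556) -> (14.778,-26.335) [heading=225, move]
RT 90: heading 225 -> 135
Final: pos=(14.778,-26.335), heading=135, 1 segment(s) drawn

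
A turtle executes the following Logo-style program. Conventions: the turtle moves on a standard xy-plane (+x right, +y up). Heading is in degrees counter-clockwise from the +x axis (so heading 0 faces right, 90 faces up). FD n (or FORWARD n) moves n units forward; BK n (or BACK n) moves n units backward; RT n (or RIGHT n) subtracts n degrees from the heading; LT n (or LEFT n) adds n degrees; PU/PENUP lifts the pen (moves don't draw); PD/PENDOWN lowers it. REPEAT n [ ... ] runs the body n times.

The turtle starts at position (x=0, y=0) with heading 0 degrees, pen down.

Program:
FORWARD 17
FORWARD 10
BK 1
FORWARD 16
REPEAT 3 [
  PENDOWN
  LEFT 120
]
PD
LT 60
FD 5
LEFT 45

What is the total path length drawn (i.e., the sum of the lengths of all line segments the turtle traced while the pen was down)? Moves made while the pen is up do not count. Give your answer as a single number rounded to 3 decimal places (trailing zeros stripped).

Answer: 49

Derivation:
Executing turtle program step by step:
Start: pos=(0,0), heading=0, pen down
FD 17: (0,0) -> (17,0) [heading=0, draw]
FD 10: (17,0) -> (27,0) [heading=0, draw]
BK 1: (27,0) -> (26,0) [heading=0, draw]
FD 16: (26,0) -> (42,0) [heading=0, draw]
REPEAT 3 [
  -- iteration 1/3 --
  PD: pen down
  LT 120: heading 0 -> 120
  -- iteration 2/3 --
  PD: pen down
  LT 120: heading 120 -> 240
  -- iteration 3/3 --
  PD: pen down
  LT 120: heading 240 -> 0
]
PD: pen down
LT 60: heading 0 -> 60
FD 5: (42,0) -> (44.5,4.33) [heading=60, draw]
LT 45: heading 60 -> 105
Final: pos=(44.5,4.33), heading=105, 5 segment(s) drawn

Segment lengths:
  seg 1: (0,0) -> (17,0), length = 17
  seg 2: (17,0) -> (27,0), length = 10
  seg 3: (27,0) -> (26,0), length = 1
  seg 4: (26,0) -> (42,0), length = 16
  seg 5: (42,0) -> (44.5,4.33), length = 5
Total = 49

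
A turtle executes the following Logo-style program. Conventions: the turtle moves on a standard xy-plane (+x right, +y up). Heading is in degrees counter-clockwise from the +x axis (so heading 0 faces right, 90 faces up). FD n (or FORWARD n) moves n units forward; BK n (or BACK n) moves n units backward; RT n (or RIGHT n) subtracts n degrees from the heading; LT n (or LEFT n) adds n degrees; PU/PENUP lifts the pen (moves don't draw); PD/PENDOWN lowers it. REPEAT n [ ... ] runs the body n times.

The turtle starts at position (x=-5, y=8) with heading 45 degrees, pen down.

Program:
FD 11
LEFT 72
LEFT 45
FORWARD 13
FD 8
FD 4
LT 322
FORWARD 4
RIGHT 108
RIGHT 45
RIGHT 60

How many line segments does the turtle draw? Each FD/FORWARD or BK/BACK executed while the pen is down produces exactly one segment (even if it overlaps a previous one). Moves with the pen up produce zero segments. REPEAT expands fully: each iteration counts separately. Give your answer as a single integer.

Answer: 5

Derivation:
Executing turtle program step by step:
Start: pos=(-5,8), heading=45, pen down
FD 11: (-5,8) -> (2.778,15.778) [heading=45, draw]
LT 72: heading 45 -> 117
LT 45: heading 117 -> 162
FD 13: (2.778,15.778) -> (-9.586,19.795) [heading=162, draw]
FD 8: (-9.586,19.795) -> (-17.194,22.268) [heading=162, draw]
FD 4: (-17.194,22.268) -> (-20.998,23.504) [heading=162, draw]
LT 322: heading 162 -> 124
FD 4: (-20.998,23.504) -> (-23.235,26.82) [heading=124, draw]
RT 108: heading 124 -> 16
RT 45: heading 16 -> 331
RT 60: heading 331 -> 271
Final: pos=(-23.235,26.82), heading=271, 5 segment(s) drawn
Segments drawn: 5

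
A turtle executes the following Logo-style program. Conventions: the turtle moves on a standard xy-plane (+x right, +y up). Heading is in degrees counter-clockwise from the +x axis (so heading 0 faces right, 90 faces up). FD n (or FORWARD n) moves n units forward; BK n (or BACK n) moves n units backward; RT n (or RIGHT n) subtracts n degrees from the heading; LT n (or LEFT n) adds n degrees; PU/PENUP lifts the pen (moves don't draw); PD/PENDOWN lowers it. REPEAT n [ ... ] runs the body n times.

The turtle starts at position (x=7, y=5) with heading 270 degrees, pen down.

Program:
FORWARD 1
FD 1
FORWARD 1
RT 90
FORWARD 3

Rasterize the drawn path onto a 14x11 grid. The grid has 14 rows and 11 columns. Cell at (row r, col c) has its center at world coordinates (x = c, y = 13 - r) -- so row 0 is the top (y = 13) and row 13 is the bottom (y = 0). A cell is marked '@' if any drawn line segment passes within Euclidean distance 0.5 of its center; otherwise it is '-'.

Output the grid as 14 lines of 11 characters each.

Segment 0: (7,5) -> (7,4)
Segment 1: (7,4) -> (7,3)
Segment 2: (7,3) -> (7,2)
Segment 3: (7,2) -> (4,2)

Answer: -----------
-----------
-----------
-----------
-----------
-----------
-----------
-----------
-------@---
-------@---
-------@---
----@@@@---
-----------
-----------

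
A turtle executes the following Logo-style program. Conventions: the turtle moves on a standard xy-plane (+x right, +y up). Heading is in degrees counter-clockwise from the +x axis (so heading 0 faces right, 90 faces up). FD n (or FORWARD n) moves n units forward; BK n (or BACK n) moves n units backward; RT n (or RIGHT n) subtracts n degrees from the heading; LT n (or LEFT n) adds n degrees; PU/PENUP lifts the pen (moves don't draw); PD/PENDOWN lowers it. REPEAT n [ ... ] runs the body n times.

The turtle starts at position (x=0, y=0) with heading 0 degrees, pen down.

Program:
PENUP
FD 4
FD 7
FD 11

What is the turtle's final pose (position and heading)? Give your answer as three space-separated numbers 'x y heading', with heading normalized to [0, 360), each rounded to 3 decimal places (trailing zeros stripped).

Executing turtle program step by step:
Start: pos=(0,0), heading=0, pen down
PU: pen up
FD 4: (0,0) -> (4,0) [heading=0, move]
FD 7: (4,0) -> (11,0) [heading=0, move]
FD 11: (11,0) -> (22,0) [heading=0, move]
Final: pos=(22,0), heading=0, 0 segment(s) drawn

Answer: 22 0 0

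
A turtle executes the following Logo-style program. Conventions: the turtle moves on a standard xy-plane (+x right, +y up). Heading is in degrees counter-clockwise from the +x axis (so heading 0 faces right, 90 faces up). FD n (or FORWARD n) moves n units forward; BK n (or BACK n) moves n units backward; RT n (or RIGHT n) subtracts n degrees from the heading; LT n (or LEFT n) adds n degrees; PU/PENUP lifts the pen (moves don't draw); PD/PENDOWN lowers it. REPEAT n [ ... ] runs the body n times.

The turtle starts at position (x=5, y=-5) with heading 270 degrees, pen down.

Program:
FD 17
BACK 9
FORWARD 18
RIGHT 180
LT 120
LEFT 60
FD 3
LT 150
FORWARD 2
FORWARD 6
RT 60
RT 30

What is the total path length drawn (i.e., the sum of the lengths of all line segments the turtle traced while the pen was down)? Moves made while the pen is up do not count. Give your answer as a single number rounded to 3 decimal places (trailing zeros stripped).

Answer: 55

Derivation:
Executing turtle program step by step:
Start: pos=(5,-5), heading=270, pen down
FD 17: (5,-5) -> (5,-22) [heading=270, draw]
BK 9: (5,-22) -> (5,-13) [heading=270, draw]
FD 18: (5,-13) -> (5,-31) [heading=270, draw]
RT 180: heading 270 -> 90
LT 120: heading 90 -> 210
LT 60: heading 210 -> 270
FD 3: (5,-31) -> (5,-34) [heading=270, draw]
LT 150: heading 270 -> 60
FD 2: (5,-34) -> (6,-32.268) [heading=60, draw]
FD 6: (6,-32.268) -> (9,-27.072) [heading=60, draw]
RT 60: heading 60 -> 0
RT 30: heading 0 -> 330
Final: pos=(9,-27.072), heading=330, 6 segment(s) drawn

Segment lengths:
  seg 1: (5,-5) -> (5,-22), length = 17
  seg 2: (5,-22) -> (5,-13), length = 9
  seg 3: (5,-13) -> (5,-31), length = 18
  seg 4: (5,-31) -> (5,-34), length = 3
  seg 5: (5,-34) -> (6,-32.268), length = 2
  seg 6: (6,-32.268) -> (9,-27.072), length = 6
Total = 55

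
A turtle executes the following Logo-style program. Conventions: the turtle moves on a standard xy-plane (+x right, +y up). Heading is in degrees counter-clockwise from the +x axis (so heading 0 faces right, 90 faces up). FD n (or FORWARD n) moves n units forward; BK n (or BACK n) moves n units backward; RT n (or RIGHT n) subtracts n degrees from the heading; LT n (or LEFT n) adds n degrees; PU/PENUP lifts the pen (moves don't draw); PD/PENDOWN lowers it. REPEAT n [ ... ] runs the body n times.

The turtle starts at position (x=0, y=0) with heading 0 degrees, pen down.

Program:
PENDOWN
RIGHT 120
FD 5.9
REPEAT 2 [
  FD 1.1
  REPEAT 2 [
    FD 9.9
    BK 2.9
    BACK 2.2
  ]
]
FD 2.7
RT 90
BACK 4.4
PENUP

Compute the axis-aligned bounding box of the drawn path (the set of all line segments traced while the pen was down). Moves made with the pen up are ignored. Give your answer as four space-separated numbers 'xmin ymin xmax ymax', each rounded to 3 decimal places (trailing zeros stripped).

Answer: -16.2 -28.181 0 0

Derivation:
Executing turtle program step by step:
Start: pos=(0,0), heading=0, pen down
PD: pen down
RT 120: heading 0 -> 240
FD 5.9: (0,0) -> (-2.95,-5.11) [heading=240, draw]
REPEAT 2 [
  -- iteration 1/2 --
  FD 1.1: (-2.95,-5.11) -> (-3.5,-6.062) [heading=240, draw]
  REPEAT 2 [
    -- iteration 1/2 --
    FD 9.9: (-3.5,-6.062) -> (-8.45,-14.636) [heading=240, draw]
    BK 2.9: (-8.45,-14.636) -> (-7,-12.124) [heading=240, draw]
    BK 2.2: (-7,-12.124) -> (-5.9,-10.219) [heading=240, draw]
    -- iteration 2/2 --
    FD 9.9: (-5.9,-10.219) -> (-10.85,-18.793) [heading=240, draw]
    BK 2.9: (-10.85,-18.793) -> (-9.4,-16.281) [heading=240, draw]
    BK 2.2: (-9.4,-16.281) -> (-8.3,-14.376) [heading=240, draw]
  ]
  -- iteration 2/2 --
  FD 1.1: (-8.3,-14.376) -> (-8.85,-15.329) [heading=240, draw]
  REPEAT 2 [
    -- iteration 1/2 --
    FD 9.9: (-8.85,-15.329) -> (-13.8,-23.902) [heading=240, draw]
    BK 2.9: (-13.8,-23.902) -> (-12.35,-21.391) [heading=240, draw]
    BK 2.2: (-12.35,-21.391) -> (-11.25,-19.486) [heading=240, draw]
    -- iteration 2/2 --
    FD 9.9: (-11.25,-19.486) -> (-16.2,-28.059) [heading=240, draw]
    BK 2.9: (-16.2,-28.059) -> (-14.75,-25.548) [heading=240, draw]
    BK 2.2: (-14.75,-25.548) -> (-13.65,-23.642) [heading=240, draw]
  ]
]
FD 2.7: (-13.65,-23.642) -> (-15,-25.981) [heading=240, draw]
RT 90: heading 240 -> 150
BK 4.4: (-15,-25.981) -> (-11.189,-28.181) [heading=150, draw]
PU: pen up
Final: pos=(-11.189,-28.181), heading=150, 17 segment(s) drawn

Segment endpoints: x in {-16.2, -15, -14.75, -13.8, -13.65, -12.35, -11.25, -11.189, -10.85, -9.4, -8.85, -8.45, -8.3, -7, -5.9, -3.5, -2.95, 0}, y in {-28.181, -28.059, -25.981, -25.548, -23.902, -23.642, -21.391, -19.486, -18.793, -16.281, -15.329, -14.636, -14.376, -12.124, -10.219, -6.062, -5.11, 0}
xmin=-16.2, ymin=-28.181, xmax=0, ymax=0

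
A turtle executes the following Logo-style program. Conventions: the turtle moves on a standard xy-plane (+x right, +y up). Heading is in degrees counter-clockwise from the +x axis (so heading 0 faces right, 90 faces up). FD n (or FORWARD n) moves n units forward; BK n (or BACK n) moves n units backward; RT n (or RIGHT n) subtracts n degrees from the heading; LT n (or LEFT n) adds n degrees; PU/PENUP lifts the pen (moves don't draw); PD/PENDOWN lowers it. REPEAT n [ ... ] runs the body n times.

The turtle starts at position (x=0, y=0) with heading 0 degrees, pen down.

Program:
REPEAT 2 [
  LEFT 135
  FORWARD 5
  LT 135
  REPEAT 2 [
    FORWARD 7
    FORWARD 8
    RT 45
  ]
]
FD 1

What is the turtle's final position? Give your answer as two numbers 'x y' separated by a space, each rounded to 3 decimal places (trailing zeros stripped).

Executing turtle program step by step:
Start: pos=(0,0), heading=0, pen down
REPEAT 2 [
  -- iteration 1/2 --
  LT 135: heading 0 -> 135
  FD 5: (0,0) -> (-3.536,3.536) [heading=135, draw]
  LT 135: heading 135 -> 270
  REPEAT 2 [
    -- iteration 1/2 --
    FD 7: (-3.536,3.536) -> (-3.536,-3.464) [heading=270, draw]
    FD 8: (-3.536,-3.464) -> (-3.536,-11.464) [heading=270, draw]
    RT 45: heading 270 -> 225
    -- iteration 2/2 --
    FD 7: (-3.536,-11.464) -> (-8.485,-16.414) [heading=225, draw]
    FD 8: (-8.485,-16.414) -> (-14.142,-22.071) [heading=225, draw]
    RT 45: heading 225 -> 180
  ]
  -- iteration 2/2 --
  LT 135: heading 180 -> 315
  FD 5: (-14.142,-22.071) -> (-10.607,-25.607) [heading=315, draw]
  LT 135: heading 315 -> 90
  REPEAT 2 [
    -- iteration 1/2 --
    FD 7: (-10.607,-25.607) -> (-10.607,-18.607) [heading=90, draw]
    FD 8: (-10.607,-18.607) -> (-10.607,-10.607) [heading=90, draw]
    RT 45: heading 90 -> 45
    -- iteration 2/2 --
    FD 7: (-10.607,-10.607) -> (-5.657,-5.657) [heading=45, draw]
    FD 8: (-5.657,-5.657) -> (0,0) [heading=45, draw]
    RT 45: heading 45 -> 0
  ]
]
FD 1: (0,0) -> (1,0) [heading=0, draw]
Final: pos=(1,0), heading=0, 11 segment(s) drawn

Answer: 1 0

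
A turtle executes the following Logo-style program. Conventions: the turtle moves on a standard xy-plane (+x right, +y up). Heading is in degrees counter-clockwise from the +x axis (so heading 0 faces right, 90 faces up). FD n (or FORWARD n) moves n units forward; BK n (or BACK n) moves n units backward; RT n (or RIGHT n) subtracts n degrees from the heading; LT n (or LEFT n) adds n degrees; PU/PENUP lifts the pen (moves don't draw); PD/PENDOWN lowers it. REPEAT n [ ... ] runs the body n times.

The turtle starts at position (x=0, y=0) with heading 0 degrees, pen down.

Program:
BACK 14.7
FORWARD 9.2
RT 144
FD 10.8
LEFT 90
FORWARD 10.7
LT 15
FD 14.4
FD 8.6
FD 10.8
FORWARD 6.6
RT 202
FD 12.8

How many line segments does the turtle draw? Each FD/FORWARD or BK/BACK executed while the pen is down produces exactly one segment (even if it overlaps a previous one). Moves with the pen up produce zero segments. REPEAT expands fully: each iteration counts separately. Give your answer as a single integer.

Answer: 9

Derivation:
Executing turtle program step by step:
Start: pos=(0,0), heading=0, pen down
BK 14.7: (0,0) -> (-14.7,0) [heading=0, draw]
FD 9.2: (-14.7,0) -> (-5.5,0) [heading=0, draw]
RT 144: heading 0 -> 216
FD 10.8: (-5.5,0) -> (-14.237,-6.348) [heading=216, draw]
LT 90: heading 216 -> 306
FD 10.7: (-14.237,-6.348) -> (-7.948,-15.005) [heading=306, draw]
LT 15: heading 306 -> 321
FD 14.4: (-7.948,-15.005) -> (3.243,-24.067) [heading=321, draw]
FD 8.6: (3.243,-24.067) -> (9.926,-29.479) [heading=321, draw]
FD 10.8: (9.926,-29.479) -> (18.319,-36.276) [heading=321, draw]
FD 6.6: (18.319,-36.276) -> (23.449,-40.429) [heading=321, draw]
RT 202: heading 321 -> 119
FD 12.8: (23.449,-40.429) -> (17.243,-29.234) [heading=119, draw]
Final: pos=(17.243,-29.234), heading=119, 9 segment(s) drawn
Segments drawn: 9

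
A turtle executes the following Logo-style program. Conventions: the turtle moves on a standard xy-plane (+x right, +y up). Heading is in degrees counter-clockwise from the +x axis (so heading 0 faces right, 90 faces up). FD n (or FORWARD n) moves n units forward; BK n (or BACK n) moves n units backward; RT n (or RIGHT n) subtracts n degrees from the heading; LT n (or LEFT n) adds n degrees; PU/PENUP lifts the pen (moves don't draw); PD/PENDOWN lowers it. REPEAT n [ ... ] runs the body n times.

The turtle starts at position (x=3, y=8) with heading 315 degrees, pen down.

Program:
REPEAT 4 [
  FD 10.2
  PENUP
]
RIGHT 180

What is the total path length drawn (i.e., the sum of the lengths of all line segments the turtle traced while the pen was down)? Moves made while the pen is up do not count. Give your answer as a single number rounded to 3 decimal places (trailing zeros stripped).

Answer: 10.2

Derivation:
Executing turtle program step by step:
Start: pos=(3,8), heading=315, pen down
REPEAT 4 [
  -- iteration 1/4 --
  FD 10.2: (3,8) -> (10.212,0.788) [heading=315, draw]
  PU: pen up
  -- iteration 2/4 --
  FD 10.2: (10.212,0.788) -> (17.425,-6.425) [heading=315, move]
  PU: pen up
  -- iteration 3/4 --
  FD 10.2: (17.425,-6.425) -> (24.637,-13.637) [heading=315, move]
  PU: pen up
  -- iteration 4/4 --
  FD 10.2: (24.637,-13.637) -> (31.85,-20.85) [heading=315, move]
  PU: pen up
]
RT 180: heading 315 -> 135
Final: pos=(31.85,-20.85), heading=135, 1 segment(s) drawn

Segment lengths:
  seg 1: (3,8) -> (10.212,0.788), length = 10.2
Total = 10.2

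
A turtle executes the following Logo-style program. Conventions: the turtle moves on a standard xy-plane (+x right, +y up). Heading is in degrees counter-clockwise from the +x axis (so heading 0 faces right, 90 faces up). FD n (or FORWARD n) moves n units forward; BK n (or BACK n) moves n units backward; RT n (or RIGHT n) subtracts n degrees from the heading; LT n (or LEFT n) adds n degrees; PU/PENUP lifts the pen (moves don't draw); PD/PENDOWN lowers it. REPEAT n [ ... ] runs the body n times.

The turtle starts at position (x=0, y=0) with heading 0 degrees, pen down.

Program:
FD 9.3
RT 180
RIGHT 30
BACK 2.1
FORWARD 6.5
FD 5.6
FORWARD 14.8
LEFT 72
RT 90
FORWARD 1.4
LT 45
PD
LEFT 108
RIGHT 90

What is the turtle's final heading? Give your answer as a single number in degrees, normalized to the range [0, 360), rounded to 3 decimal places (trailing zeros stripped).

Answer: 195

Derivation:
Executing turtle program step by step:
Start: pos=(0,0), heading=0, pen down
FD 9.3: (0,0) -> (9.3,0) [heading=0, draw]
RT 180: heading 0 -> 180
RT 30: heading 180 -> 150
BK 2.1: (9.3,0) -> (11.119,-1.05) [heading=150, draw]
FD 6.5: (11.119,-1.05) -> (5.489,2.2) [heading=150, draw]
FD 5.6: (5.489,2.2) -> (0.64,5) [heading=150, draw]
FD 14.8: (0.64,5) -> (-12.177,12.4) [heading=150, draw]
LT 72: heading 150 -> 222
RT 90: heading 222 -> 132
FD 1.4: (-12.177,12.4) -> (-13.114,13.44) [heading=132, draw]
LT 45: heading 132 -> 177
PD: pen down
LT 108: heading 177 -> 285
RT 90: heading 285 -> 195
Final: pos=(-13.114,13.44), heading=195, 6 segment(s) drawn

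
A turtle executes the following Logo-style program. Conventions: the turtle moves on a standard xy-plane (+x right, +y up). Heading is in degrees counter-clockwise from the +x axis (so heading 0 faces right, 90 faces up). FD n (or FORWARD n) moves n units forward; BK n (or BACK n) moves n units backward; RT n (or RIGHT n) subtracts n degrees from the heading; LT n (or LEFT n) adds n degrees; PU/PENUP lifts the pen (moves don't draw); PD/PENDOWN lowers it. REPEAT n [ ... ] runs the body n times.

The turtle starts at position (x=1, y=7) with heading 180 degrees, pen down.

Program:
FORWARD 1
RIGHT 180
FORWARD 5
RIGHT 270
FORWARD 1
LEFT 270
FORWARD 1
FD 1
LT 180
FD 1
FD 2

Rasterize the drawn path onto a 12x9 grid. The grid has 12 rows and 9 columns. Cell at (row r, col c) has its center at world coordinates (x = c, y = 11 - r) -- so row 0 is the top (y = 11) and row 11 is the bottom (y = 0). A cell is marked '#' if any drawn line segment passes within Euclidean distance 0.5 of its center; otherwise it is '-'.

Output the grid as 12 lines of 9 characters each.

Segment 0: (1,7) -> (0,7)
Segment 1: (0,7) -> (5,7)
Segment 2: (5,7) -> (5,8)
Segment 3: (5,8) -> (6,8)
Segment 4: (6,8) -> (7,8)
Segment 5: (7,8) -> (6,8)
Segment 6: (6,8) -> (4,8)

Answer: ---------
---------
---------
----####-
######---
---------
---------
---------
---------
---------
---------
---------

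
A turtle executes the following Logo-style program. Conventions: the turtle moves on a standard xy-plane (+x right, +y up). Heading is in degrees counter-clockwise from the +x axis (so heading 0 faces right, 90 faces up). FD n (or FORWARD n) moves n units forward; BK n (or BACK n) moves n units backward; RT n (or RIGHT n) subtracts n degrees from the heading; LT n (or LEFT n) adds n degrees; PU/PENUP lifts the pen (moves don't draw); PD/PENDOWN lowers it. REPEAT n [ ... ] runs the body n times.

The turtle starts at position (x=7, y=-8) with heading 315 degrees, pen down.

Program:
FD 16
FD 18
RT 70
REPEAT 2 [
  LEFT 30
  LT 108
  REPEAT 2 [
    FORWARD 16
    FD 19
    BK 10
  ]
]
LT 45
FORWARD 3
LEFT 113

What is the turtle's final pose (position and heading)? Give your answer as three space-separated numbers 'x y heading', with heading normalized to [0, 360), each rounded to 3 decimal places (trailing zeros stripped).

Answer: 27.095 2.458 319

Derivation:
Executing turtle program step by step:
Start: pos=(7,-8), heading=315, pen down
FD 16: (7,-8) -> (18.314,-19.314) [heading=315, draw]
FD 18: (18.314,-19.314) -> (31.042,-32.042) [heading=315, draw]
RT 70: heading 315 -> 245
REPEAT 2 [
  -- iteration 1/2 --
  LT 30: heading 245 -> 275
  LT 108: heading 275 -> 23
  REPEAT 2 [
    -- iteration 1/2 --
    FD 16: (31.042,-32.042) -> (45.77,-25.79) [heading=23, draw]
    FD 19: (45.77,-25.79) -> (63.259,-18.366) [heading=23, draw]
    BK 10: (63.259,-18.366) -> (54.054,-22.273) [heading=23, draw]
    -- iteration 2/2 --
    FD 16: (54.054,-22.273) -> (68.782,-16.022) [heading=23, draw]
    FD 19: (68.782,-16.022) -> (86.272,-8.598) [heading=23, draw]
    BK 10: (86.272,-8.598) -> (77.067,-12.505) [heading=23, draw]
  ]
  -- iteration 2/2 --
  LT 30: heading 23 -> 53
  LT 108: heading 53 -> 161
  REPEAT 2 [
    -- iteration 1/2 --
    FD 16: (77.067,-12.505) -> (61.939,-7.296) [heading=161, draw]
    FD 19: (61.939,-7.296) -> (43.974,-1.11) [heading=161, draw]
    BK 10: (43.974,-1.11) -> (53.429,-4.366) [heading=161, draw]
    -- iteration 2/2 --
    FD 16: (53.429,-4.366) -> (38.301,0.843) [heading=161, draw]
    FD 19: (38.301,0.843) -> (20.336,7.029) [heading=161, draw]
    BK 10: (20.336,7.029) -> (29.791,3.773) [heading=161, draw]
  ]
]
LT 45: heading 161 -> 206
FD 3: (29.791,3.773) -> (27.095,2.458) [heading=206, draw]
LT 113: heading 206 -> 319
Final: pos=(27.095,2.458), heading=319, 15 segment(s) drawn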